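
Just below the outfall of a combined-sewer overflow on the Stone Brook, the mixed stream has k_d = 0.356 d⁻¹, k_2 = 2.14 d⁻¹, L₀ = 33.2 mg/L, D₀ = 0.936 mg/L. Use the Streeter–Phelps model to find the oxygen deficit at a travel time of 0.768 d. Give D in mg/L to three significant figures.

k_d L₀/(k_2−k_d) = 0.356×33.2/(2.14−0.356) = 11.82/1.784 = 6.625 mg/L.
e^(−k_d t) = e^(−0.356×0.7680) = 0.7608; e^(−k_2 t) = e^(−2.14×0.7680) = 0.1933.
D = 6.625 × (0.7608 − 0.1933) + 0.936 × 0.1933 = 3.760 + 0.1809 = 3.941 mg/L.

D ≈ 3.94 mg/L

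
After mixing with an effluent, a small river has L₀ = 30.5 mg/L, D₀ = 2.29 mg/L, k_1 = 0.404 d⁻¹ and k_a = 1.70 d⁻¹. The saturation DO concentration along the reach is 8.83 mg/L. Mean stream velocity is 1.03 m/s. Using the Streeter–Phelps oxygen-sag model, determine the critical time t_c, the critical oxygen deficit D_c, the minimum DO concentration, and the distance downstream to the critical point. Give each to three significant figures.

t_c ≈ 0.896 d; D_c ≈ 5.05 mg/L; min DO ≈ 3.78 mg/L; x_c ≈ 79.7 km

At the critical point dD/dt = 0, so k_1 L₀ e^(−k_1 t) = k_a D. Substituting D(t) from the Streeter–Phelps equation and solving for t gives
t_c = ln[(k_a/k_1)(1 − D₀(k_a−k_1)/(k_1 L₀))] / (k_a−k_1).
Here k_a−k_1 = 1.296 d⁻¹ and 1 − D₀(k_a−k_1)/(k_1 L₀) = 1 − 2.29×1.296/(0.404×30.5) = 0.7591, so
t_c = ln(4.208 × 0.7591) / 1.296 = 1.161 / 1.296 = 0.8961 d.
L(t_c) = L₀ e^(−k_1 t_c) = 30.5 × 0.6963 = 21.24 mg/L, and at the critical point k_a D_c = k_1 L, so D_c = (0.404/1.70) × 21.24 = 5.047 mg/L.
Minimum DO = C_s − D_c = 8.83 − 5.047 = 3.783 mg/L.
x_c = v t_c = 1.03 m/s × 0.8961 d × 86400 s/d = 79750 m ≈ 79.7 km.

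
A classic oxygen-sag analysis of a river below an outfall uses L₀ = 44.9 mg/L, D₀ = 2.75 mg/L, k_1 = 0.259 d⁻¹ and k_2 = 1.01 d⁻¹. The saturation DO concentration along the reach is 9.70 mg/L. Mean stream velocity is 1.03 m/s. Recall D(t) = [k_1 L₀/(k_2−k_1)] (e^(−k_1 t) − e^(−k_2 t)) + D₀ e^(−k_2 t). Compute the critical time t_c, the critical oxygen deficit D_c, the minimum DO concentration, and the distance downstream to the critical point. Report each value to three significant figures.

t_c ≈ 1.55 d; D_c ≈ 7.70 mg/L; min DO ≈ 2.00 mg/L; x_c ≈ 138 km

At the critical point dD/dt = 0, so k_1 L₀ e^(−k_1 t) = k_2 D. Substituting D(t) from the Streeter–Phelps equation and solving for t gives
t_c = ln[(k_2/k_1)(1 − D₀(k_2−k_1)/(k_1 L₀))] / (k_2−k_1).
Here k_2−k_1 = 0.7510 d⁻¹ and 1 − D₀(k_2−k_1)/(k_1 L₀) = 1 − 2.75×0.7510/(0.259×44.9) = 0.8224, so
t_c = ln(3.900 × 0.8224) / 0.7510 = 1.165 / 0.7510 = 1.552 d.
L(t_c) = L₀ e^(−k_1 t_c) = 44.9 × 0.6690 = 30.04 mg/L, and at the critical point k_2 D_c = k_1 L, so D_c = (0.259/1.01) × 30.04 = 7.703 mg/L.
Minimum DO = C_s − D_c = 9.70 − 7.703 = 1.997 mg/L.
x_c = v t_c = 1.03 m/s × 1.552 d × 86400 s/d = 138100 m ≈ 138 km.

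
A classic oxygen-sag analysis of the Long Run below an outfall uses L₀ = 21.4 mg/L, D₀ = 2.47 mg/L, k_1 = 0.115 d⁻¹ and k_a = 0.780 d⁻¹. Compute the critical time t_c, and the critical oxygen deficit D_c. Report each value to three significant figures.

At the critical point dD/dt = 0, so k_1 L₀ e^(−k_1 t) = k_a D. Substituting D(t) from the Streeter–Phelps equation and solving for t gives
t_c = ln[(k_a/k_1)(1 − D₀(k_a−k_1)/(k_1 L₀))] / (k_a−k_1).
Here k_a−k_1 = 0.6650 d⁻¹ and 1 − D₀(k_a−k_1)/(k_1 L₀) = 1 − 2.47×0.6650/(0.115×21.4) = 0.3326, so
t_c = ln(6.783 × 0.3326) / 0.6650 = 0.8135 / 0.6650 = 1.223 d.
D_c = (k_1/k_a) L₀ e^(−k_1 t_c) = (0.115/0.780) × 21.4 × e^(−0.115×1.223) = 0.1474 × 21.4 × 0.8688 = 2.741 mg/L.

t_c ≈ 1.22 d; D_c ≈ 2.74 mg/L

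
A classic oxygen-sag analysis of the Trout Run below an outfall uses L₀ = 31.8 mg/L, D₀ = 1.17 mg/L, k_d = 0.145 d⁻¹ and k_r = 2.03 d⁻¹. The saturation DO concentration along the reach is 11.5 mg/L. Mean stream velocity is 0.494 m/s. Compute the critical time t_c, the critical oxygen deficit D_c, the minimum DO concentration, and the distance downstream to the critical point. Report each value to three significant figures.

t_c = [1/(k_r−k_d)] ln[(k_r/k_d)(1 − D₀(k_r−k_d)/(k_d L₀))]
= [1/(2.03−0.145)] ln[(2.03/0.145)(1 − 1.17×1.885/(0.145×31.8))]
= (1/1.885) ln[14.00 × 0.5217] = 0.5305 × ln(7.304) = 0.5305 × 1.988 = 1.055 d.
D_c = (k_d/k_r) L₀ e^(−k_d t_c) = (0.145/2.03) × 31.8 × e^(−0.145×1.055) = 0.07143 × 31.8 × 0.8582 = 1.949 mg/L.
Minimum DO = C_s − D_c = 11.5 − 1.949 = 9.551 mg/L.
x_c = v t_c = 0.494 m/s × 1.055 d × 86400 s/d = 45020 m ≈ 45.0 km.

t_c ≈ 1.05 d; D_c ≈ 1.95 mg/L; min DO ≈ 9.55 mg/L; x_c ≈ 45.0 km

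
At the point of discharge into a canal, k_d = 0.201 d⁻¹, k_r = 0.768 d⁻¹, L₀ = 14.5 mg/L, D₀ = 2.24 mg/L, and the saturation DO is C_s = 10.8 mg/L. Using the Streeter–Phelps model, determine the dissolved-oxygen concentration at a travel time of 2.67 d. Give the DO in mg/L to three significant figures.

DO ≈ 8.17 mg/L

k_d L₀/(k_r−k_d) = 0.201×14.5/(0.768−0.201) = 2.915/0.5670 = 5.140 mg/L.
e^(−k_d t) = e^(−0.201×2.670) = 0.5847; e^(−k_r t) = e^(−0.768×2.670) = 0.1287.
D = 5.140 × (0.5847 − 0.1287) + 2.24 × 0.1287 = 2.344 + 0.2882 = 2.632 mg/L.
DO = C_s − D = 10.8 − 2.632 = 8.168 mg/L.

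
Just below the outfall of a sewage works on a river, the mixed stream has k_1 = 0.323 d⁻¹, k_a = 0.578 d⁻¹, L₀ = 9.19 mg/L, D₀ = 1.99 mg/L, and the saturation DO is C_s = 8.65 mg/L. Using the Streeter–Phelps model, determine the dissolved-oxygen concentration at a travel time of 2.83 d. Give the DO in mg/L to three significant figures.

k_1 L₀/(k_a−k_1) = 0.323×9.19/(0.578−0.323) = 2.968/0.2550 = 11.64 mg/L.
e^(−k_1 t) = e^(−0.323×2.830) = 0.4009; e^(−k_a t) = e^(−0.578×2.830) = 0.1948.
D = 11.64 × (0.4009 − 0.1948) + 1.99 × 0.1948 = 2.399 + 0.3877 = 2.786 mg/L.
DO = C_s − D = 8.65 − 2.786 = 5.864 mg/L.

DO ≈ 5.86 mg/L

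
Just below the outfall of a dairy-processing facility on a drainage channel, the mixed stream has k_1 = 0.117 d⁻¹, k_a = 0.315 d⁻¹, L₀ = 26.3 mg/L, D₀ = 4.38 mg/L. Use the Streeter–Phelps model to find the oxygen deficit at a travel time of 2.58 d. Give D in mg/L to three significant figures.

k_1 L₀/(k_a−k_1) = 0.117×26.3/(0.315−0.117) = 3.077/0.1980 = 15.54 mg/L.
e^(−k_1 t) = e^(−0.117×2.580) = 0.7394; e^(−k_a t) = e^(−0.315×2.580) = 0.4437.
D = 15.54 × (0.7394 − 0.4437) + 4.38 × 0.4437 = 4.597 + 1.943 = 6.540 mg/L.

D ≈ 6.54 mg/L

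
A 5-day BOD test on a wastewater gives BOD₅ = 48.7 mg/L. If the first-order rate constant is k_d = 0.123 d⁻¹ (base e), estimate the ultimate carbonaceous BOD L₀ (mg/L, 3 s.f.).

BOD₅ = L₀(1 − e^(−5k_d)) ⇒ L₀ = BOD₅ / (1 − e^(−5×0.123))
= 48.7 / (1 − 0.5406) = 48.7 / 0.4594 = 106.0 mg/L.

L₀ ≈ 106 mg/L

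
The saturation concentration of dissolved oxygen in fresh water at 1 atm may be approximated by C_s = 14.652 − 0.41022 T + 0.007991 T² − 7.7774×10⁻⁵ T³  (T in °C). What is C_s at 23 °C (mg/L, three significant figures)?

C_s ≈ 8.50 mg/L

C_s = 14.652 − 0.41022×23 + 0.007991×23² − 7.7774×10⁻⁵×23³ = 8.498 mg/L.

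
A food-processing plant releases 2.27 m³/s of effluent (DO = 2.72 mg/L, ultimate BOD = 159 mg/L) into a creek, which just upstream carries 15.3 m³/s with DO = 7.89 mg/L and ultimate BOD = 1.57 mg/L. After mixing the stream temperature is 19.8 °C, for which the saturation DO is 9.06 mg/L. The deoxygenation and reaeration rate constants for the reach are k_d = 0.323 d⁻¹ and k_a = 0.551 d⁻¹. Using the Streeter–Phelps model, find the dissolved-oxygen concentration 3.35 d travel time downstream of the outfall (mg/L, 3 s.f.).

Mixed DO = (15.3×7.89 + 2.27×2.72)/(15.3+2.27) = 126.9/17.57 = 7.222 mg/L.
Mixed L₀ = (15.3×1.57 + 2.27×159)/(17.57) = 385.0/17.57 = 21.91 mg/L.
Initial deficit D₀ = C_s − DO₀ = 9.06 − 7.222 = 1.838 mg/L.
D(3.35) = [0.323×21.91/(0.551−0.323)](e^(−0.323×3.35) − e^(−0.551×3.35)) + 1.838 e^(−0.551×3.35)
= 31.04 × (0.3389 − 0.1579) + 1.838 × 0.1579 = 5.908 mg/L.
DO = 9.06 − 5.908 = 3.152 mg/L.

DO ≈ 3.15 mg/L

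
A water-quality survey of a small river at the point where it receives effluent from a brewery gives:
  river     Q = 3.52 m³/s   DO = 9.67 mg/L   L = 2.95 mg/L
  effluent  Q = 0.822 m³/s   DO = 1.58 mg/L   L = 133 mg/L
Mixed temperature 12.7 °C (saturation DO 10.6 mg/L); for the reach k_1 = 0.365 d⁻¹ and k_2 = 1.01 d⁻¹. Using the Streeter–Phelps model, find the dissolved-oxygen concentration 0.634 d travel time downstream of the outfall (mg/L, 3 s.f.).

Mixed DO = (3.52×9.67 + 0.822×1.58)/(3.52+0.822) = 35.34/4.342 = 8.138 mg/L.
Mixed L₀ = (3.52×2.95 + 0.822×133)/(4.342) = 119.7/4.342 = 27.57 mg/L.
Initial deficit D₀ = C_s − DO₀ = 10.6 − 8.138 = 2.462 mg/L.
D(0.634) = [0.365×27.57/(1.01−0.365)](e^(−0.365×0.634) − e^(−1.01×0.634)) + 2.462 e^(−1.01×0.634)
= 15.60 × (0.7934 − 0.5271) + 2.462 × 0.5271 = 5.452 mg/L.
DO = 10.6 − 5.452 = 5.148 mg/L.

DO ≈ 5.15 mg/L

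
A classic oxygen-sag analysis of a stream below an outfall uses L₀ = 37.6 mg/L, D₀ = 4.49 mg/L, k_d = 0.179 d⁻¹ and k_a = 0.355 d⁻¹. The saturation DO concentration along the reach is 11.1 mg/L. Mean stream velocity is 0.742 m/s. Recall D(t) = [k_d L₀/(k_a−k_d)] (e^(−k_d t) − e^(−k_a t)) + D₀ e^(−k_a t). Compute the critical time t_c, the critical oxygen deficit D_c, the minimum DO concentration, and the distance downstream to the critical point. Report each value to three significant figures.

At the critical point dD/dt = 0, so k_d L₀ e^(−k_d t) = k_a D. Substituting D(t) from the Streeter–Phelps equation and solving for t gives
t_c = ln[(k_a/k_d)(1 − D₀(k_a−k_d)/(k_d L₀))] / (k_a−k_d).
Here k_a−k_d = 0.1760 d⁻¹ and 1 − D₀(k_a−k_d)/(k_d L₀) = 1 − 4.49×0.1760/(0.179×37.6) = 0.8826, so
t_c = ln(1.983 × 0.8826) / 0.1760 = 0.5598 / 0.1760 = 3.181 d.
L(t_c) = L₀ e^(−k_d t_c) = 37.6 × 0.5659 = 21.28 mg/L, and at the critical point k_a D_c = k_d L, so D_c = (0.179/0.355) × 21.28 = 10.73 mg/L.
Minimum DO = C_s − D_c = 11.1 − 10.73 = 0.3716 mg/L.
x_c = v t_c = 0.742 m/s × 3.181 d × 86400 s/d = 203900 m ≈ 204 km.

t_c ≈ 3.18 d; D_c ≈ 10.7 mg/L; min DO ≈ 0.372 mg/L; x_c ≈ 204 km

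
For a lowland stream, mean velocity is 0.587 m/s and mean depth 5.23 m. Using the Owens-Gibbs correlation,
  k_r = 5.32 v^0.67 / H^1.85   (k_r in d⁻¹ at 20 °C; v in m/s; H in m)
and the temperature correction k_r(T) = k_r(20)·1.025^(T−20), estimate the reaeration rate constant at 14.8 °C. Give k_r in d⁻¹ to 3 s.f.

k_r(20) = 5.32 × 0.587^0.67 / 5.23^1.85 = 5.32 × 0.6998 / 21.34 = 0.1745 d⁻¹.
k_r(14.8) = 0.1745 × 1.025^(14.8−20) = 0.1745 × 0.8795 = 0.1534 d⁻¹.

k_r ≈ 0.153 d⁻¹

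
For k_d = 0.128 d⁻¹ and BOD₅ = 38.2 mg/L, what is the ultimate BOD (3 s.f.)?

BOD₅ = L₀(1 − e^(−5k_d)) ⇒ L₀ = BOD₅ / (1 − e^(−5×0.128))
= 38.2 / (1 − 0.5273) = 38.2 / 0.4727 = 80.81 mg/L.

L₀ ≈ 80.8 mg/L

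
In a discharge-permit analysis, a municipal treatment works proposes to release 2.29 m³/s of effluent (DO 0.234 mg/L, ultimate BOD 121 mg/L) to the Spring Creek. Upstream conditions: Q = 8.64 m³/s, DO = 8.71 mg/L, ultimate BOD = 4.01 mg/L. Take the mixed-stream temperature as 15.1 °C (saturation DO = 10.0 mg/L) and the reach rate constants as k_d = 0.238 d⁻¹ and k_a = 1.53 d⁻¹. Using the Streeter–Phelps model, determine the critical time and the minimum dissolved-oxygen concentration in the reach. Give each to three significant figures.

t_c ≈ 0.762 d; minimum DO ≈ 6.30 mg/L

Mixed DO = (8.64×8.71 + 2.29×0.234)/(8.64+2.29) = 75.79/10.93 = 6.934 mg/L.
Mixed L₀ = (8.64×4.01 + 2.29×121)/(10.93) = 311.7/10.93 = 28.52 mg/L.
Initial deficit D₀ = C_s − DO₀ = 10.0 − 6.934 = 3.066 mg/L.
t_c = (1/1.292) ln[(1.53/0.238)(1 − 3.066×1.292/(0.238×28.52))] = 0.7740 × ln(2.677) = 0.7622 d.
D_c = (0.238/1.53) × 28.52 × e^(−0.238×0.7622) = 0.1556 × 28.52 × 0.8341 = 3.701 mg/L.
Minimum DO = 10.0 − 3.701 = 6.299 mg/L.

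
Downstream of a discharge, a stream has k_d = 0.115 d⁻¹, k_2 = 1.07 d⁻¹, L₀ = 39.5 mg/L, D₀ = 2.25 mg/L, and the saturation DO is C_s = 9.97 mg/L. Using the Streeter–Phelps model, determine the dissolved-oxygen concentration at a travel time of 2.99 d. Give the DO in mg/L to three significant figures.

DO ≈ 6.70 mg/L

k_d L₀/(k_2−k_d) = 0.115×39.5/(1.07−0.115) = 4.543/0.9550 = 4.757 mg/L.
e^(−k_d t) = e^(−0.115×2.990) = 0.7090; e^(−k_2 t) = e^(−1.07×2.990) = 0.04079.
D = 4.757 × (0.7090 − 0.04079) + 2.25 × 0.04079 = 3.179 + 0.09178 = 3.270 mg/L.
DO = C_s − D = 9.97 − 3.270 = 6.700 mg/L.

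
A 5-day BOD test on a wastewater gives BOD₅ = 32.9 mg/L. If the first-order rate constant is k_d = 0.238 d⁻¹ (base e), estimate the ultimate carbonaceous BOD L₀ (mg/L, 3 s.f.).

L₀ ≈ 47.3 mg/L

BOD₅ = L₀(1 − e^(−5k_d)) ⇒ L₀ = BOD₅ / (1 − e^(−5×0.238))
= 32.9 / (1 − 0.3042) = 32.9 / 0.6958 = 47.29 mg/L.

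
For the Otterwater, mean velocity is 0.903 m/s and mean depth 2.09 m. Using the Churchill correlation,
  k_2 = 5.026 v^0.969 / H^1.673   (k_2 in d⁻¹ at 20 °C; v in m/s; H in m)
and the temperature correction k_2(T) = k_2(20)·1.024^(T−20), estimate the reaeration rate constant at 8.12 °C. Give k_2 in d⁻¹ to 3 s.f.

k_2 ≈ 1.00 d⁻¹

k_2(20) = 5.026 × 0.903^0.969 / 2.09^1.673 = 5.026 × 0.9059 / 3.432 = 1.326 d⁻¹.
k_2(8.12) = 1.326 × 1.024^(8.12−20) = 1.326 × 0.7545 = 1.001 d⁻¹.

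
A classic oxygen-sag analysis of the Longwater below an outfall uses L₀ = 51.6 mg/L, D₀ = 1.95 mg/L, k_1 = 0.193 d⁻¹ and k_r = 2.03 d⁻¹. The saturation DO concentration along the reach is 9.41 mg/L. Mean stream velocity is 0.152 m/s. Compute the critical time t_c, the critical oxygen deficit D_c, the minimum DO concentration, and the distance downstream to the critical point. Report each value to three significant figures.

t_c ≈ 1.04 d; D_c ≈ 4.01 mg/L; min DO ≈ 5.40 mg/L; x_c ≈ 13.6 km

At the critical point dD/dt = 0, so k_1 L₀ e^(−k_1 t) = k_r D. Substituting D(t) from the Streeter–Phelps equation and solving for t gives
t_c = ln[(k_r/k_1)(1 − D₀(k_r−k_1)/(k_1 L₀))] / (k_r−k_1).
Here k_r−k_1 = 1.837 d⁻¹ and 1 − D₀(k_r−k_1)/(k_1 L₀) = 1 − 1.95×1.837/(0.193×51.6) = 0.6403, so
t_c = ln(10.52 × 0.6403) / 1.837 = 1.907 / 1.837 = 1.038 d.
D_c = (k_1/k_r) L₀ e^(−k_1 t_c) = (0.193/2.03) × 51.6 × e^(−0.193×1.038) = 0.09507 × 51.6 × 0.8184 = 4.015 mg/L.
Minimum DO = C_s − D_c = 9.41 − 4.015 = 5.395 mg/L.
x_c = v t_c = 0.152 m/s × 1.038 d × 86400 s/d = 13640 m ≈ 13.6 km.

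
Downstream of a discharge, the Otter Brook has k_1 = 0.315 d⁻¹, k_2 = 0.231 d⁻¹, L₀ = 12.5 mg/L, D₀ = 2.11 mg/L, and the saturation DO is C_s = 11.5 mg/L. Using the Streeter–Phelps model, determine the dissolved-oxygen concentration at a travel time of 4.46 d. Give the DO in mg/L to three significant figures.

k_1 L₀/(k_2−k_1) = 0.315×12.5/(0.231−0.315) = 3.938/-0.08400 = -46.88 mg/L.
e^(−k_1 t) = e^(−0.315×4.460) = 0.2454; e^(−k_2 t) = e^(−0.231×4.460) = 0.3569.
D = -46.88 × (0.2454 − 0.3569) + 2.11 × 0.3569 = 5.228 + 0.7531 = 5.981 mg/L.
DO = C_s − D = 11.5 − 5.981 = 5.519 mg/L.

DO ≈ 5.52 mg/L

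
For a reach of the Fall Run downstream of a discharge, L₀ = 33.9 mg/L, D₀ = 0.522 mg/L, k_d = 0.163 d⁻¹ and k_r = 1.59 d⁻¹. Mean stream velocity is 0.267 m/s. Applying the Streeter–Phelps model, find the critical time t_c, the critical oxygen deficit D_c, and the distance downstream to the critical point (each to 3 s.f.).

t_c ≈ 1.49 d; D_c ≈ 2.72 mg/L; x_c ≈ 34.5 km

At the critical point dD/dt = 0, so k_d L₀ e^(−k_d t) = k_r D. Substituting D(t) from the Streeter–Phelps equation and solving for t gives
t_c = ln[(k_r/k_d)(1 − D₀(k_r−k_d)/(k_d L₀))] / (k_r−k_d).
Here k_r−k_d = 1.427 d⁻¹ and 1 − D₀(k_r−k_d)/(k_d L₀) = 1 − 0.522×1.427/(0.163×33.9) = 0.8652, so
t_c = ln(9.755 × 0.8652) / 1.427 = 2.133 / 1.427 = 1.495 d.
D_c = (k_d/k_r) L₀ e^(−k_d t_c) = (0.163/1.59) × 33.9 × e^(−0.163×1.495) = 0.1025 × 33.9 × 0.7838 = 2.724 mg/L.
x_c = v t_c = 0.267 m/s × 1.495 d × 86400 s/d = 34480 m ≈ 34.5 km.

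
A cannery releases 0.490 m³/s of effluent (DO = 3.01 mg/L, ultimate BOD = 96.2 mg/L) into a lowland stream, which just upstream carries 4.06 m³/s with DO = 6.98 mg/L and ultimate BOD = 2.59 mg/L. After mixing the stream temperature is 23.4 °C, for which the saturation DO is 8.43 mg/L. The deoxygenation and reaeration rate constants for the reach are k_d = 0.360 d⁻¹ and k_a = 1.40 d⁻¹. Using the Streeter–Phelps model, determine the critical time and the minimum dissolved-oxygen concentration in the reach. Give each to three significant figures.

Mixed DO = (4.06×6.98 + 0.490×3.01)/(4.06+0.490) = 29.81/4.550 = 6.552 mg/L.
Mixed L₀ = (4.06×2.59 + 0.490×96.2)/(4.550) = 57.65/4.550 = 12.67 mg/L.
Initial deficit D₀ = C_s − DO₀ = 8.43 − 6.552 = 1.878 mg/L.
t_c = (1/1.040) ln[(1.40/0.360)(1 − 1.878×1.040/(0.360×12.67))] = 0.9615 × ln(2.224) = 0.7687 d.
D_c = (0.360/1.40) × 12.67 × e^(−0.360×0.7687) = 0.2571 × 12.67 × 0.7583 = 2.471 mg/L.
Minimum DO = 8.43 − 2.471 = 5.959 mg/L.

t_c ≈ 0.769 d; minimum DO ≈ 5.96 mg/L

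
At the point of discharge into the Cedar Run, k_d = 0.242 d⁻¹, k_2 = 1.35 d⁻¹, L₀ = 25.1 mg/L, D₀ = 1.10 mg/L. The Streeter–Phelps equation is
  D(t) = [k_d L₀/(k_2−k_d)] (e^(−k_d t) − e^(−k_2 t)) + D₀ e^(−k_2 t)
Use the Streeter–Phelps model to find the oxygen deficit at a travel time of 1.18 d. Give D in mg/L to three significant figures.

k_d L₀/(k_2−k_d) = 0.242×25.1/(1.35−0.242) = 6.074/1.108 = 5.482 mg/L.
e^(−k_d t) = e^(−0.242×1.180) = 0.7516; e^(−k_2 t) = e^(−1.35×1.180) = 0.2033.
D = 5.482 × (0.7516 − 0.2033) + 1.10 × 0.2033 = 3.006 + 0.2236 = 3.229 mg/L.

D ≈ 3.23 mg/L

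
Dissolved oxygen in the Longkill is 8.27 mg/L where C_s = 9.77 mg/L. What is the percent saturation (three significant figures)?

84.6 % saturation

% saturation = C/C_s × 100 = 8.27/9.77 × 100 = 84.6 %.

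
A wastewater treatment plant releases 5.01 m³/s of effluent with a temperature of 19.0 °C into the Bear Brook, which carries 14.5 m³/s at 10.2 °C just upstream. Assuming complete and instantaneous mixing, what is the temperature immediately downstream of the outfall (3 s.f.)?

Flow-weighted mixing: C = (Q_r C_r + Q_w C_w)/(Q_r + Q_w)
= (14.5×10.2 + 5.01×19.0)/(14.5 + 5.01) = 243.1/19.51 = 12.46 °C.

12.5 °C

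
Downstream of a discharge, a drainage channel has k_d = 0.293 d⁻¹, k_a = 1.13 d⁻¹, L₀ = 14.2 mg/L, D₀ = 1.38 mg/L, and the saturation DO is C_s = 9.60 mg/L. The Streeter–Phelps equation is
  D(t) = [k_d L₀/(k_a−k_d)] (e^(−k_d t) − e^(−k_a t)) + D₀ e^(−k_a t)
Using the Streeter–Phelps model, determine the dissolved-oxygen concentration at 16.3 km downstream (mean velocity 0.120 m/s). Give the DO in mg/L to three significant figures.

Travel time t = x/v = 16.3 km / (0.120 m/s) = 16300 m / 0.120 m/s = 135800 s = 1.572 d.
k_d L₀/(k_a−k_d) = 0.293×14.2/(1.13−0.293) = 4.161/0.8370 = 4.971 mg/L.
e^(−k_d t) = e^(−0.293×1.572) = 0.6309; e^(−k_a t) = e^(−1.13×1.572) = 0.1692.
D = 4.971 × (0.6309 − 0.1692) + 1.38 × 0.1692 = 2.295 + 0.2335 = 2.528 mg/L.
DO = C_s − D = 9.60 − 2.528 = 7.072 mg/L.

DO ≈ 7.07 mg/L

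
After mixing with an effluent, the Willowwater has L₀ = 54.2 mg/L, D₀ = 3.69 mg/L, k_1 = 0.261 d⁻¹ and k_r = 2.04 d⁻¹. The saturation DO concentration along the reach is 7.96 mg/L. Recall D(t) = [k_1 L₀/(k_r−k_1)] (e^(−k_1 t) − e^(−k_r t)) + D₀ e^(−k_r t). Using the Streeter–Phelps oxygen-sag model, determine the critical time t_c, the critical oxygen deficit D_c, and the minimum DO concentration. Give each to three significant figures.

With k_r/k_1 = 7.816 and 1 − D₀(k_r−k_1)/(k_1 L₀) = 0.5360,
t_c = ln(7.816 × 0.5360) / (2.04 − 0.261) = ln(4.189) / 1.779 = 1.432/1.779 = 0.8052 d.
D_c = (k_1/k_r) L₀ e^(−k_1 t_c) = (0.261/2.04) × 54.2 × e^(−0.261×0.8052) = 0.1279 × 54.2 × 0.8105 = 5.620 mg/L.
Minimum DO = C_s − D_c = 7.96 − 5.620 = 2.340 mg/L.

t_c ≈ 0.805 d; D_c ≈ 5.62 mg/L; min DO ≈ 2.34 mg/L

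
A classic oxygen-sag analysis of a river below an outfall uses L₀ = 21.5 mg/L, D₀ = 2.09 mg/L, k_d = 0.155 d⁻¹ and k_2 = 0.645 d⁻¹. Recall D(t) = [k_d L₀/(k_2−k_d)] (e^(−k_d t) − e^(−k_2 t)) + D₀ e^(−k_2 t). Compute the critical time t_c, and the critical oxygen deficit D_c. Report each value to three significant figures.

t_c ≈ 2.16 d; D_c ≈ 3.70 mg/L

At the critical point dD/dt = 0, so k_d L₀ e^(−k_d t) = k_2 D. Substituting D(t) from the Streeter–Phelps equation and solving for t gives
t_c = ln[(k_2/k_d)(1 − D₀(k_2−k_d)/(k_d L₀))] / (k_2−k_d).
Here k_2−k_d = 0.4900 d⁻¹ and 1 − D₀(k_2−k_d)/(k_d L₀) = 1 − 2.09×0.4900/(0.155×21.5) = 0.6927, so
t_c = ln(4.161 × 0.6927) / 0.4900 = 1.059 / 0.4900 = 2.161 d.
L(t_c) = L₀ e^(−k_d t_c) = 21.5 × 0.7154 = 15.38 mg/L, and at the critical point k_2 D_c = k_d L, so D_c = (0.155/0.645) × 15.38 = 3.696 mg/L.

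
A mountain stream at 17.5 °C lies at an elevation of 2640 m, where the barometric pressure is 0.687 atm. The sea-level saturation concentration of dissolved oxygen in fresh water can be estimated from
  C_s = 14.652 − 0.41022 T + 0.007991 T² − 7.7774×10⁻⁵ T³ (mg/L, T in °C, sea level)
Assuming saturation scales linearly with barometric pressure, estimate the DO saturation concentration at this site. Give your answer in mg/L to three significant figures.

At sea level: C_s = 14.652 − 0.41022×17.5 + 0.007991×17.5² − 7.7774×10⁻⁵×17.5³ = 9.504 mg/L.
Pressure correction: C_s' = 9.504 × 0.687 = 6.529 mg/L.

C_s ≈ 6.53 mg/L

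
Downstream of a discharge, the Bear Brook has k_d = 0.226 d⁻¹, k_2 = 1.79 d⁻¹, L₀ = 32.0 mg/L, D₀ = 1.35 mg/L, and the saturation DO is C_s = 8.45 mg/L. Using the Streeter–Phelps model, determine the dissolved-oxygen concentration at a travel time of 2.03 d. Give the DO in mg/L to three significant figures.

DO ≈ 5.61 mg/L

k_d L₀/(k_2−k_d) = 0.226×32.0/(1.79−0.226) = 7.232/1.564 = 4.624 mg/L.
e^(−k_d t) = e^(−0.226×2.030) = 0.6321; e^(−k_2 t) = e^(−1.79×2.030) = 0.02642.
D = 4.624 × (0.6321 − 0.02642) + 1.35 × 0.02642 = 2.800 + 0.03566 = 2.836 mg/L.
DO = C_s − D = 8.45 − 2.836 = 5.614 mg/L.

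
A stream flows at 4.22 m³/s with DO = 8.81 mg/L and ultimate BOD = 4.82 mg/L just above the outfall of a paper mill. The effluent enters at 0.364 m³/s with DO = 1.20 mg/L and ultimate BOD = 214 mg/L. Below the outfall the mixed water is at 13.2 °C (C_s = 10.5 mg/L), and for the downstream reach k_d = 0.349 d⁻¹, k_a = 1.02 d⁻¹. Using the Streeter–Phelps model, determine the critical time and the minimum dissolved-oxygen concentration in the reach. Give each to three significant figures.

t_c ≈ 1.25 d; minimum DO ≈ 5.77 mg/L

Mixed DO = (4.22×8.81 + 0.364×1.20)/(4.22+0.364) = 37.61/4.584 = 8.206 mg/L.
Mixed L₀ = (4.22×4.82 + 0.364×214)/(4.584) = 98.24/4.584 = 21.43 mg/L.
Initial deficit D₀ = C_s − DO₀ = 10.5 − 8.206 = 2.294 mg/L.
t_c = (1/0.6710) ln[(1.02/0.349)(1 − 2.294×0.6710/(0.349×21.43))] = 1.490 × ln(2.321) = 1.255 d.
D_c = (0.349/1.02) × 21.43 × e^(−0.349×1.255) = 0.3422 × 21.43 × 0.6454 = 4.732 mg/L.
Minimum DO = 10.5 − 4.732 = 5.768 mg/L.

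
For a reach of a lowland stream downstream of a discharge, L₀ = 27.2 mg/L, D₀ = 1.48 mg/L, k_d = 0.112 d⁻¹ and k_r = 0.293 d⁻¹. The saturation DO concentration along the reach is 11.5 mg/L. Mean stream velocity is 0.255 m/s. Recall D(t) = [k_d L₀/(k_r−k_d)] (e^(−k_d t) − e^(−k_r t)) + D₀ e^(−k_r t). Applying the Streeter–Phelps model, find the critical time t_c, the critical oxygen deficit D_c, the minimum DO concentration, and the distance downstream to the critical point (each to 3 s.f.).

At the critical point dD/dt = 0, so k_d L₀ e^(−k_d t) = k_r D. Substituting D(t) from the Streeter–Phelps equation and solving for t gives
t_c = ln[(k_r/k_d)(1 − D₀(k_r−k_d)/(k_d L₀))] / (k_r−k_d).
Here k_r−k_d = 0.1810 d⁻¹ and 1 − D₀(k_r−k_d)/(k_d L₀) = 1 − 1.48×0.1810/(0.112×27.2) = 0.9121, so
t_c = ln(2.616 × 0.9121) / 0.1810 = 0.8696 / 0.1810 = 4.805 d.
L(t_c) = L₀ e^(−k_d t_c) = 27.2 × 0.5838 = 15.88 mg/L, and at the critical point k_r D_c = k_d L, so D_c = (0.112/0.293) × 15.88 = 6.070 mg/L.
Minimum DO = C_s − D_c = 11.5 − 6.070 = 5.430 mg/L.
x_c = v t_c = 0.255 m/s × 4.805 d × 86400 s/d = 105900 m ≈ 106 km.

t_c ≈ 4.80 d; D_c ≈ 6.07 mg/L; min DO ≈ 5.43 mg/L; x_c ≈ 106 km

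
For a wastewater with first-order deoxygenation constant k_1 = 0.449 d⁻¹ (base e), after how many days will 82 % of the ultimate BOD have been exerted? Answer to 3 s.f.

y/L₀ = 1 − e^(−k_1 t) = 0.82 ⇒ e^(−k_1 t) = 0.180
t = −ln(0.180) / 0.449 = 1.715 / 0.449 = 3.819 d.

t ≈ 3.82 d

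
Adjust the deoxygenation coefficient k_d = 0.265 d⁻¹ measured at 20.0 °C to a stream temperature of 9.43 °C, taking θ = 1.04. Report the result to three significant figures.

k_d(T₂) = k_d(T₁) · θ^(T₂−T₁) = 0.265 × 1.04^(9.43−20.0)
= 0.265 × 1.04^-10.6 = 0.265 × 0.6606 = 0.1751 d⁻¹.

k_d ≈ 0.175 d⁻¹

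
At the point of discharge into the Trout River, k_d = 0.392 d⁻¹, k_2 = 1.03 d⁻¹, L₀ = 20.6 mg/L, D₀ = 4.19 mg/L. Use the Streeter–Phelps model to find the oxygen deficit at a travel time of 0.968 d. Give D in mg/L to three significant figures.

k_d L₀/(k_2−k_d) = 0.392×20.6/(1.03−0.392) = 8.075/0.6380 = 12.66 mg/L.
e^(−k_d t) = e^(−0.392×0.9680) = 0.6842; e^(−k_2 t) = e^(−1.03×0.9680) = 0.3690.
D = 12.66 × (0.6842 − 0.3690) + 4.19 × 0.3690 = 3.990 + 1.546 = 5.536 mg/L.

D ≈ 5.54 mg/L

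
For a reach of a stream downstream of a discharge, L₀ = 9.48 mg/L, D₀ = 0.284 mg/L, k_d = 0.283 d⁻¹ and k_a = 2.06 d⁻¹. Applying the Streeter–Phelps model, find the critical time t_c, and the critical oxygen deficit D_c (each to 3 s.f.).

t_c ≈ 1.00 d; D_c ≈ 0.981 mg/L

With k_a/k_d = 7.279 and 1 − D₀(k_a−k_d)/(k_d L₀) = 0.8119,
t_c = ln(7.279 × 0.8119) / (2.06 − 0.283) = ln(5.910) / 1.777 = 1.777/1.777 = 0.9998 d.
D_c = (k_d/k_a) L₀ e^(−k_d t_c) = (0.283/2.06) × 9.48 × e^(−0.283×0.9998) = 0.1374 × 9.48 × 0.7536 = 0.9814 mg/L.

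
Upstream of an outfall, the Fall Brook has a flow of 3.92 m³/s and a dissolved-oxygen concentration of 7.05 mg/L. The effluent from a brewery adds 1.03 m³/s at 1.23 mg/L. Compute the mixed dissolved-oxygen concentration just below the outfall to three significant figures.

5.84 mg/L

Flow-weighted mixing: C = (Q_r C_r + Q_w C_w)/(Q_r + Q_w)
= (3.92×7.05 + 1.03×1.23)/(3.92 + 1.03) = 28.90/4.950 = 5.839 mg/L.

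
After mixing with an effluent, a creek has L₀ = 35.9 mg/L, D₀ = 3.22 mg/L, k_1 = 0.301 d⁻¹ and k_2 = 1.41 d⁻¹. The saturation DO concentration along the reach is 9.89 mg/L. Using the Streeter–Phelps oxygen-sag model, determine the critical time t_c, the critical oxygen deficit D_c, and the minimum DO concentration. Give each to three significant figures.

t_c ≈ 1.03 d; D_c ≈ 5.62 mg/L; min DO ≈ 4.27 mg/L

At the critical point dD/dt = 0, so k_1 L₀ e^(−k_1 t) = k_2 D. Substituting D(t) from the Streeter–Phelps equation and solving for t gives
t_c = ln[(k_2/k_1)(1 − D₀(k_2−k_1)/(k_1 L₀))] / (k_2−k_1).
Here k_2−k_1 = 1.109 d⁻¹ and 1 − D₀(k_2−k_1)/(k_1 L₀) = 1 − 3.22×1.109/(0.301×35.9) = 0.6695, so
t_c = ln(4.684 × 0.6695) / 1.109 = 1.143 / 1.109 = 1.031 d.
L(t_c) = L₀ e^(−k_1 t_c) = 35.9 × 0.7333 = 26.32 mg/L, and at the critical point k_2 D_c = k_1 L, so D_c = (0.301/1.41) × 26.32 = 5.620 mg/L.
Minimum DO = C_s − D_c = 9.89 − 5.620 = 4.270 mg/L.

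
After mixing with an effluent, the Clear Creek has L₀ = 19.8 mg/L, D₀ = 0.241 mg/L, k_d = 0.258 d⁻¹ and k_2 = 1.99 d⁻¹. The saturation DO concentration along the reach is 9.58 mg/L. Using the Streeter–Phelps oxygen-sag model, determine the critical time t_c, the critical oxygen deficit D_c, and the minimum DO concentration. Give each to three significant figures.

With k_2/k_d = 7.713 and 1 − D₀(k_2−k_d)/(k_d L₀) = 0.9183,
t_c = ln(7.713 × 0.9183) / (1.99 − 0.258) = ln(7.083) / 1.732 = 1.958/1.732 = 1.130 d.
D_c = (k_d/k_2) L₀ e^(−k_d t_c) = (0.258/1.99) × 19.8 × e^(−0.258×1.130) = 0.1296 × 19.8 × 0.7471 = 1.918 mg/L.
Minimum DO = C_s − D_c = 9.58 − 1.918 = 7.662 mg/L.

t_c ≈ 1.13 d; D_c ≈ 1.92 mg/L; min DO ≈ 7.66 mg/L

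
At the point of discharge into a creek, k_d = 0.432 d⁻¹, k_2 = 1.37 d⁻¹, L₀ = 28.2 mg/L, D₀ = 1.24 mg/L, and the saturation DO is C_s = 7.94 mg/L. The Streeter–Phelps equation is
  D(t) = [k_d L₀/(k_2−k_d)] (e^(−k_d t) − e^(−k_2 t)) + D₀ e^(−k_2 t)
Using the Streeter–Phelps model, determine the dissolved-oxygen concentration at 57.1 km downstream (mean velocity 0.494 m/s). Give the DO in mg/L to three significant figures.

Travel time t = x/v = 57.1 km / (0.494 m/s) = 57100 m / 0.494 m/s = 115600 s = 1.338 d.
k_d L₀/(k_2−k_d) = 0.432×28.2/(1.37−0.432) = 12.18/0.9380 = 12.99 mg/L.
e^(−k_d t) = e^(−0.432×1.338) = 0.5611; e^(−k_2 t) = e^(−1.37×1.338) = 0.1600.
D = 12.99 × (0.5611 − 0.1600) + 1.24 × 0.1600 = 5.209 + 0.1984 = 5.408 mg/L.
DO = C_s − D = 7.94 − 5.408 = 2.532 mg/L.

DO ≈ 2.53 mg/L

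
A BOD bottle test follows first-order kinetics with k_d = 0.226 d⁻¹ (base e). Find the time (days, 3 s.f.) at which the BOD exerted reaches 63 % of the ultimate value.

t ≈ 4.40 d

y/L₀ = 1 − e^(−k_d t) = 0.63 ⇒ e^(−k_d t) = 0.370
t = −ln(0.370) / 0.226 = 0.9943 / 0.226 = 4.399 d.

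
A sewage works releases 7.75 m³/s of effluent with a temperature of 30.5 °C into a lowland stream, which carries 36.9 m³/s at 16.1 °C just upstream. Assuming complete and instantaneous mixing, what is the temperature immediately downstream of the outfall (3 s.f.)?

18.6 °C

Flow-weighted mixing: C = (Q_r C_r + Q_w C_w)/(Q_r + Q_w)
= (36.9×16.1 + 7.75×30.5)/(36.9 + 7.75) = 830.5/44.65 = 18.60 °C.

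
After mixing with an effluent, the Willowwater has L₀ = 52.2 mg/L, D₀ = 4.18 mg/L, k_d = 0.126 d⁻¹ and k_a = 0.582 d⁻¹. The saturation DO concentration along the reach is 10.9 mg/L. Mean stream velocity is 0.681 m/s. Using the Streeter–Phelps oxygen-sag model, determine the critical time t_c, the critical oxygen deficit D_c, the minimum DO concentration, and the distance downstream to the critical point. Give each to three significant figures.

t_c = [1/(k_a−k_d)] ln[(k_a/k_d)(1 − D₀(k_a−k_d)/(k_d L₀))]
= [1/(0.582−0.126)] ln[(0.582/0.126)(1 − 4.18×0.4560/(0.126×52.2))]
= (1/0.4560) ln[4.619 × 0.7102] = 2.193 × ln(3.280) = 2.193 × 1.188 = 2.605 d.
L(t_c) = L₀ e^(−k_d t_c) = 52.2 × 0.7202 = 37.59 mg/L, and at the critical point k_a D_c = k_d L, so D_c = (0.126/0.582) × 37.59 = 8.139 mg/L.
Minimum DO = C_s − D_c = 10.9 − 8.139 = 2.761 mg/L.
x_c = v t_c = 0.681 m/s × 2.605 d × 86400 s/d = 153300 m ≈ 153 km.

t_c ≈ 2.61 d; D_c ≈ 8.14 mg/L; min DO ≈ 2.76 mg/L; x_c ≈ 153 km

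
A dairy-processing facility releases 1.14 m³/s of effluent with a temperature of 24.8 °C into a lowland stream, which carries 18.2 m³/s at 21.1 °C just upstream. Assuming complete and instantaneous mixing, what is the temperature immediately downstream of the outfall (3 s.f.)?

Flow-weighted mixing: C = (Q_r C_r + Q_w C_w)/(Q_r + Q_w)
= (18.2×21.1 + 1.14×24.8)/(18.2 + 1.14) = 412.3/19.34 = 21.32 °C.

21.3 °C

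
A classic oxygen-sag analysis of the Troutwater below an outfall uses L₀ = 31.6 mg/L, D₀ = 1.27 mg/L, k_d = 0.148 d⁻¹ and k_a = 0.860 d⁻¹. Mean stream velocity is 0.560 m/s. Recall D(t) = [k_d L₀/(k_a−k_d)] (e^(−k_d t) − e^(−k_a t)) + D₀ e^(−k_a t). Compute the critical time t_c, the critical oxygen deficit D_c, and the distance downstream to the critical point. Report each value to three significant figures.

With k_a/k_d = 5.811 and 1 − D₀(k_a−k_d)/(k_d L₀) = 0.8067,
t_c = ln(5.811 × 0.8067) / (0.860 − 0.148) = ln(4.687) / 0.7120 = 1.545/0.7120 = 2.170 d.
D_c = (k_d/k_a) L₀ e^(−k_d t_c) = (0.148/0.860) × 31.6 × e^(−0.148×2.170) = 0.1721 × 31.6 × 0.7253 = 3.944 mg/L.
x_c = v t_c = 0.560 m/s × 2.170 d × 86400 s/d = 105000 m ≈ 105 km.

t_c ≈ 2.17 d; D_c ≈ 3.94 mg/L; x_c ≈ 105 km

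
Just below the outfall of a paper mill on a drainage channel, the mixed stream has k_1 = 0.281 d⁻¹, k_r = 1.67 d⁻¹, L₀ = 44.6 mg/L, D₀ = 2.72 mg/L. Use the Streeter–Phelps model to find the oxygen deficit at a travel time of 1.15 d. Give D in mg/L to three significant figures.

k_1 L₀/(k_r−k_1) = 0.281×44.6/(1.67−0.281) = 12.53/1.389 = 9.023 mg/L.
e^(−k_1 t) = e^(−0.281×1.150) = 0.7239; e^(−k_r t) = e^(−1.67×1.150) = 0.1465.
D = 9.023 × (0.7239 − 0.1465) + 2.72 × 0.1465 = 5.209 + 0.3986 = 5.608 mg/L.

D ≈ 5.61 mg/L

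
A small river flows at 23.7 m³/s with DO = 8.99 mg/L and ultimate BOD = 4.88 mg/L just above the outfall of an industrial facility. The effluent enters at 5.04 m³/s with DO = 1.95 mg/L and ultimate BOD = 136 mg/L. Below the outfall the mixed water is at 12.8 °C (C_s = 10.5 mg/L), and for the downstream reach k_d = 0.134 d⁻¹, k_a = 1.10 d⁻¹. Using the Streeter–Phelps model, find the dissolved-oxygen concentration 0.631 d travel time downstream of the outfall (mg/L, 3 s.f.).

DO ≈ 7.51 mg/L

Mixed DO = (23.7×8.99 + 5.04×1.95)/(23.7+5.04) = 222.9/28.74 = 7.755 mg/L.
Mixed L₀ = (23.7×4.88 + 5.04×136)/(28.74) = 801.1/28.74 = 27.87 mg/L.
Initial deficit D₀ = C_s − DO₀ = 10.5 − 7.755 = 2.745 mg/L.
D(0.631) = [0.134×27.87/(1.10−0.134)](e^(−0.134×0.631) − e^(−1.10×0.631)) + 2.745 e^(−1.10×0.631)
= 3.867 × (0.9189 − 0.4995) + 2.745 × 0.4995 = 2.993 mg/L.
DO = 10.5 − 2.993 = 7.507 mg/L.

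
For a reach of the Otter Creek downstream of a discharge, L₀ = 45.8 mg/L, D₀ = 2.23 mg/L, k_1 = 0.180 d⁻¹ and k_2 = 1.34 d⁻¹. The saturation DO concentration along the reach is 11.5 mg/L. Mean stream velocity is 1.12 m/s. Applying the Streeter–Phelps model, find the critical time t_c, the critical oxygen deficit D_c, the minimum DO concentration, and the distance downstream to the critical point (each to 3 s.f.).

t_c ≈ 1.41 d; D_c ≈ 4.78 mg/L; min DO ≈ 6.72 mg/L; x_c ≈ 136 km

With k_2/k_1 = 7.444 and 1 − D₀(k_2−k_1)/(k_1 L₀) = 0.6862,
t_c = ln(7.444 × 0.6862) / (1.34 − 0.180) = ln(5.109) / 1.160 = 1.631/1.160 = 1.406 d.
D_c = (k_1/k_2) L₀ e^(−k_1 t_c) = (0.180/1.34) × 45.8 × e^(−0.180×1.406) = 0.1343 × 45.8 × 0.7764 = 4.777 mg/L.
Minimum DO = C_s − D_c = 11.5 − 4.777 = 6.723 mg/L.
x_c = v t_c = 1.12 m/s × 1.406 d × 86400 s/d = 136100 m ≈ 136 km.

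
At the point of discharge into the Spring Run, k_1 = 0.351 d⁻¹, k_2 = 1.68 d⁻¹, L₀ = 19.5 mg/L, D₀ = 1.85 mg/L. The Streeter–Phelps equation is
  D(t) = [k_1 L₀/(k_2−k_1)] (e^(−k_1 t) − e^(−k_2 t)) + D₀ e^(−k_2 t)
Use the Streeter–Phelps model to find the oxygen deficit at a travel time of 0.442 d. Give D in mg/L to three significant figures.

k_1 L₀/(k_2−k_1) = 0.351×19.5/(1.68−0.351) = 6.845/1.329 = 5.150 mg/L.
e^(−k_1 t) = e^(−0.351×0.4420) = 0.8563; e^(−k_2 t) = e^(−1.68×0.4420) = 0.4759.
D = 5.150 × (0.8563 − 0.4759) + 1.85 × 0.4759 = 1.959 + 0.8804 = 2.840 mg/L.

D ≈ 2.84 mg/L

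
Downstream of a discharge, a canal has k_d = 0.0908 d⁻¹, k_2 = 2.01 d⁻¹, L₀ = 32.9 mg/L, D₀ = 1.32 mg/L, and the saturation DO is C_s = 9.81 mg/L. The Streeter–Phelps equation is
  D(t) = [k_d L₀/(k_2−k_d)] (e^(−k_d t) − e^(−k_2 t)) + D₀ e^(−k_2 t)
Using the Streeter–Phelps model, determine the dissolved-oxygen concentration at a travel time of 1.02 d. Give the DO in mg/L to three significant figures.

DO ≈ 8.42 mg/L

k_d L₀/(k_2−k_d) = 0.0908×32.9/(2.01−0.0908) = 2.987/1.919 = 1.557 mg/L.
e^(−k_d t) = e^(−0.0908×1.020) = 0.9115; e^(−k_2 t) = e^(−2.01×1.020) = 0.1287.
D = 1.557 × (0.9115 − 0.1287) + 1.32 × 0.1287 = 1.219 + 0.1699 = 1.388 mg/L.
DO = C_s − D = 9.81 − 1.388 = 8.422 mg/L.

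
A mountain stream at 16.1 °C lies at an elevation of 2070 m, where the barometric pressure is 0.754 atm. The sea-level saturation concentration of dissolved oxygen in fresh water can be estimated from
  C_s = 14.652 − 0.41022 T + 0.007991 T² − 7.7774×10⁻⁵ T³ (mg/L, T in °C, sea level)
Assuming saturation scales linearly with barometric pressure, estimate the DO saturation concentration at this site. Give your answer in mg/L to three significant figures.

At sea level: C_s = 14.652 − 0.41022×16.1 + 0.007991×16.1² − 7.7774×10⁻⁵×16.1³ = 9.794 mg/L.
Pressure correction: C_s' = 9.794 × 0.754 = 7.385 mg/L.

C_s ≈ 7.38 mg/L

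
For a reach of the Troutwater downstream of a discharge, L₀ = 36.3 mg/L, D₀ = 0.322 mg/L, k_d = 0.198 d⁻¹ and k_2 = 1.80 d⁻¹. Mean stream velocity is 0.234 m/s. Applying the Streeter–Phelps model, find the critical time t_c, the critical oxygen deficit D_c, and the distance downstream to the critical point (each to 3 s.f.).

With k_2/k_d = 9.091 and 1 − D₀(k_2−k_d)/(k_d L₀) = 0.9282,
t_c = ln(9.091 × 0.9282) / (1.80 − 0.198) = ln(8.438) / 1.602 = 2.133/1.602 = 1.331 d.
L(t_c) = L₀ e^(−k_d t_c) = 36.3 × 0.7683 = 27.89 mg/L, and at the critical point k_2 D_c = k_d L, so D_c = (0.198/1.80) × 27.89 = 3.068 mg/L.
x_c = v t_c = 0.234 m/s × 1.331 d × 86400 s/d = 26920 m ≈ 26.9 km.

t_c ≈ 1.33 d; D_c ≈ 3.07 mg/L; x_c ≈ 26.9 km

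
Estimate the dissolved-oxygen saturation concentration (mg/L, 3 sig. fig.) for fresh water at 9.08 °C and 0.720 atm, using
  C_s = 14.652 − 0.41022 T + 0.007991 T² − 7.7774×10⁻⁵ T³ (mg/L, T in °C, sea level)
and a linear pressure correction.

C_s ≈ 8.30 mg/L

At sea level: C_s = 14.652 − 0.41022×9.08 + 0.007991×9.08² − 7.7774×10⁻⁵×9.08³ = 11.53 mg/L.
Pressure correction: C_s' = 11.53 × 0.720 = 8.300 mg/L.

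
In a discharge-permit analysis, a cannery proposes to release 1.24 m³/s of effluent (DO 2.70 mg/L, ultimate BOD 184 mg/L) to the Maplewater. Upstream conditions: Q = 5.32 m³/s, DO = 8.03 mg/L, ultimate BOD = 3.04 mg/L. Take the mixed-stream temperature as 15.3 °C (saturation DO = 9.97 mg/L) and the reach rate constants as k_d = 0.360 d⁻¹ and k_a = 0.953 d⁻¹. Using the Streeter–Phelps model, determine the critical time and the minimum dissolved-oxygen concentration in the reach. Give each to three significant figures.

t_c ≈ 1.41 d; minimum DO ≈ 1.49 mg/L

Mixed DO = (5.32×8.03 + 1.24×2.70)/(5.32+1.24) = 46.07/6.560 = 7.022 mg/L.
Mixed L₀ = (5.32×3.04 + 1.24×184)/(6.560) = 244.3/6.560 = 37.25 mg/L.
Initial deficit D₀ = C_s − DO₀ = 9.97 − 7.022 = 2.948 mg/L.
t_c = (1/0.5930) ln[(0.953/0.360)(1 − 2.948×0.5930/(0.360×37.25))] = 1.686 × ln(2.302) = 1.406 d.
D_c = (0.360/0.953) × 37.25 × e^(−0.360×1.406) = 0.3778 × 37.25 × 0.6028 = 8.481 mg/L.
Minimum DO = 9.97 − 8.481 = 1.489 mg/L.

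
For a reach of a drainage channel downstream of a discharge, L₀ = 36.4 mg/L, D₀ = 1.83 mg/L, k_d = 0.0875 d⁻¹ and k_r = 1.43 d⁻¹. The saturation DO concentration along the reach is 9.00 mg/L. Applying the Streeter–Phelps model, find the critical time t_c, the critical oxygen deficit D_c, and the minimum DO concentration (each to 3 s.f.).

With k_r/k_d = 16.34 and 1 − D₀(k_r−k_d)/(k_d L₀) = 0.2286,
t_c = ln(16.34 × 0.2286) / (1.43 − 0.0875) = ln(3.737) / 1.343 = 1.318/1.343 = 0.9819 d.
L(t_c) = L₀ e^(−k_d t_c) = 36.4 × 0.9177 = 33.40 mg/L, and at the critical point k_r D_c = k_d L, so D_c = (0.0875/1.43) × 33.40 = 2.044 mg/L.
Minimum DO = C_s − D_c = 9.00 − 2.044 = 6.956 mg/L.

t_c ≈ 0.982 d; D_c ≈ 2.04 mg/L; min DO ≈ 6.96 mg/L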